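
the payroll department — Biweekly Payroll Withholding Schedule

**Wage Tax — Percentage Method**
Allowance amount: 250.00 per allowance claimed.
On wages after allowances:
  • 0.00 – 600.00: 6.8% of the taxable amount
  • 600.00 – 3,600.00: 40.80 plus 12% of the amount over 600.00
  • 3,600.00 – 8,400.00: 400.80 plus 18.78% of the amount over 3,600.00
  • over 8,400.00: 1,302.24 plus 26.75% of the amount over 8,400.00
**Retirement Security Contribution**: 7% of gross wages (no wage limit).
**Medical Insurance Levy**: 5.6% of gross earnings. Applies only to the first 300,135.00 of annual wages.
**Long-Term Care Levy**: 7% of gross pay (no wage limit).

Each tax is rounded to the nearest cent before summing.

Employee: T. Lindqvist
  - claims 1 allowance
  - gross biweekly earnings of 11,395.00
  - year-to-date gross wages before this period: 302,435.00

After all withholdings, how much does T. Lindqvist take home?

Wage Tax: taxable = 11,395.00 − 1×250.00 = 11,145.00
  1,302.24 + 26.75% × (11,145.00 − 8,400.00) = 1,302.24 + 26.75% × 2,745.00 = 2,036.53
Retirement Security Contribution: 7% × 11,395.00 = 797.65
Medical Insurance Levy: YTD 302,435.00 ≥ cap 300,135.00 → 0.00
Long-Term Care Levy: 7% × 11,395.00 = 797.65
Total withheld: 2,036.53 + 797.65 + 0.00 + 797.65 = 3,631.83
Net pay: 11,395.00 − 3,631.83 = 7,763.17

7,763.17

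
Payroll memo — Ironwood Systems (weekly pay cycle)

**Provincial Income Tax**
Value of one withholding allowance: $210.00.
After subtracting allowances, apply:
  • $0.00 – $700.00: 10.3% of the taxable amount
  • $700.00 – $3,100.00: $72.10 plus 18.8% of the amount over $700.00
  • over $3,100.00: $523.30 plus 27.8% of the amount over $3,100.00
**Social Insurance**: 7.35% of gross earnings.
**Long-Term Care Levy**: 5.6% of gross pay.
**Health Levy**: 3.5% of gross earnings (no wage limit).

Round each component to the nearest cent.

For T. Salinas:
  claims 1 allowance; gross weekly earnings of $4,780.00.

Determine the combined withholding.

Provincial Income Tax: taxable = $4,780.00 − 1×$210.00 = $4,570.00
  $523.30 + 27.8% × ($4,570.00 − $3,100.00) = $523.30 + 27.8% × $1,470.00 = $931.96
Social Insurance: 7.35% × $4,780.00 = $351.33
Long-Term Care Levy: 5.6% × $4,780.00 = $267.68
Health Levy: 3.5% × $4,780.00 = $167.30
Total: $931.96 + $351.33 + $267.68 + $167.30 = $1,718.27

$1,718.27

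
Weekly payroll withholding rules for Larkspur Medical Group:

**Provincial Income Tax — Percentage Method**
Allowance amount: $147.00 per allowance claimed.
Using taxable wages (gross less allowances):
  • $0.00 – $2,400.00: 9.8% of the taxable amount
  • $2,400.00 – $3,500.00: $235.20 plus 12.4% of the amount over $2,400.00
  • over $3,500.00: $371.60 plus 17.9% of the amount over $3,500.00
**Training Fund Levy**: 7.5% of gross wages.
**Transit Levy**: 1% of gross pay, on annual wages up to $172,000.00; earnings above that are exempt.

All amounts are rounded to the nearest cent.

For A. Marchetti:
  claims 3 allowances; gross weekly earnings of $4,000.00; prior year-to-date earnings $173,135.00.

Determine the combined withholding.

$682.16

Provincial Income Tax: taxable = $4,000.00 − 3×$147.00 = $3,559.00
  $371.60 + 17.9% × ($3,559.00 − $3,500.00) = $371.60 + 17.9% × $59.00 = $382.16
Training Fund Levy: 7.5% × $4,000.00 = $300.00
Transit Levy: YTD $173,135.00 ≥ cap $172,000.00 → $0.00
Total: $382.16 + $300.00 + $0.00 = $682.16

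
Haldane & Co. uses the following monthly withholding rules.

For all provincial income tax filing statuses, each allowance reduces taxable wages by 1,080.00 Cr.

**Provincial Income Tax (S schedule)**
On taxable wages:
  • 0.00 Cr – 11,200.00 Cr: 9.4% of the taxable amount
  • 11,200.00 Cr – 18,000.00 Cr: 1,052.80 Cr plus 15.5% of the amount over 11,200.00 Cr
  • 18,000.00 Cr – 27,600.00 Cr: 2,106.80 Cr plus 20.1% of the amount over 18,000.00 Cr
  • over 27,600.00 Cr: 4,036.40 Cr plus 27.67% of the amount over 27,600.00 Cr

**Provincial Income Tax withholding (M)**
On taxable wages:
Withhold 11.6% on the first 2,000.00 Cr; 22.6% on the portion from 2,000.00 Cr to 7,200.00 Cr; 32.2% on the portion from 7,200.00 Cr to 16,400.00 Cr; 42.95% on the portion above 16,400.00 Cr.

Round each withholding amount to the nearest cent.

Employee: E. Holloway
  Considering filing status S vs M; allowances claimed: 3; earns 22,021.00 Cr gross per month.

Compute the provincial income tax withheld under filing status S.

Provincial Income Tax (S): taxable = 22,021.00 Cr − 3×1,080.00 Cr = 18,781.00 Cr
  2,106.80 Cr + 20.1% × (18,781.00 Cr − 18,000.00 Cr) = 2,106.80 Cr + 20.1% × 781.00 Cr = 2,263.78 Cr

2,263.78 Cr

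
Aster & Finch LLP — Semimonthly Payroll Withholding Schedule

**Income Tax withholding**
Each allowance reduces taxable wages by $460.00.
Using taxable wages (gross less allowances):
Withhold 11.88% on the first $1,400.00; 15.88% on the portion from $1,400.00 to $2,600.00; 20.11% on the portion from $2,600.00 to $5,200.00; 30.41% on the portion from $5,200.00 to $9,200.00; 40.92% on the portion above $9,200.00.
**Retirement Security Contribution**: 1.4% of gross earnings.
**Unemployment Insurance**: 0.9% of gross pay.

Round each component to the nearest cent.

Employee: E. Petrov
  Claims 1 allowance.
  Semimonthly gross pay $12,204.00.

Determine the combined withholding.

$3,417.84

Income Tax: taxable = $12,204.00 − 1×$460.00 = $11,744.00
  $2,096.14 + 40.92% × ($11,744.00 − $9,200.00) = $2,096.14 + 40.92% × $2,544.00 = $3,137.14
Retirement Security Contribution: 1.4% × $12,204.00 = $170.86
Unemployment Insurance: 0.9% × $12,204.00 = $109.84
Total: $3,137.14 + $170.86 + $109.84 = $3,417.84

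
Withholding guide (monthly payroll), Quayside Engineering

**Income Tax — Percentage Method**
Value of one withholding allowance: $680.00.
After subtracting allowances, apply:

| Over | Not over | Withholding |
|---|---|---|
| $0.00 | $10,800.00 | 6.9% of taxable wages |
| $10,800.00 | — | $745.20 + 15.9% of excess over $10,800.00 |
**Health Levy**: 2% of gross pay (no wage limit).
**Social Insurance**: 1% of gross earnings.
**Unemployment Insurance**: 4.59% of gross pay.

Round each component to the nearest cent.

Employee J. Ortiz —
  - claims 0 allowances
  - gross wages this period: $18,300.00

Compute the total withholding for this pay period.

Income Tax: taxable = $18,300.00
  $745.20 + 15.9% × ($18,300.00 − $10,800.00) = $745.20 + 15.9% × $7,500.00 = $1,937.70
Health Levy: 2% × $18,300.00 = $366.00
Social Insurance: 1% × $18,300.00 = $183.00
Unemployment Insurance: 4.59% × $18,300.00 = $839.97
Total: $1,937.70 + $366.00 + $183.00 + $839.97 = $3,326.67

$3,326.67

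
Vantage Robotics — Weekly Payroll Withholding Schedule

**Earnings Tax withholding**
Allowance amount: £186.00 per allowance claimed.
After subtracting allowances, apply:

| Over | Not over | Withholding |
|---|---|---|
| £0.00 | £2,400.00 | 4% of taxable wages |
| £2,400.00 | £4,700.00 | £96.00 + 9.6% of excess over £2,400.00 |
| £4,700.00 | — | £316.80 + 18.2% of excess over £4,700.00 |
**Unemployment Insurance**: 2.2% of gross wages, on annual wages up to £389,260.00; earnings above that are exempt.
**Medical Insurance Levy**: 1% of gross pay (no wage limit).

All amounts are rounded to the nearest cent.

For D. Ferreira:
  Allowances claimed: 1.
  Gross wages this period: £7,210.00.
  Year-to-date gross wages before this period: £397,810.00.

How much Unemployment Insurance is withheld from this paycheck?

£0.00

Unemployment Insurance: YTD £397,810.00 ≥ cap £389,260.00 → £0.00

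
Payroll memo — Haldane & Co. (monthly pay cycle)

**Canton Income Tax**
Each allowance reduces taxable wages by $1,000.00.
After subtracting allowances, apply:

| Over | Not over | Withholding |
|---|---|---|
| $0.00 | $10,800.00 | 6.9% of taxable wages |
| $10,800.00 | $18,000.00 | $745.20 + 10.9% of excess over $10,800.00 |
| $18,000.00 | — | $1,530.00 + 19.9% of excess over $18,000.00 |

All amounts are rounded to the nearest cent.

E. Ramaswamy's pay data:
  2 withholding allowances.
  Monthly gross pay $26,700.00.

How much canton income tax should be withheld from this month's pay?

Canton Income Tax: taxable = $26,700.00 − 2×$1,000.00 = $24,700.00
  $1,530.00 + 19.9% × ($24,700.00 − $18,000.00) = $1,530.00 + 19.9% × $6,700.00 = $2,863.30

$2,863.30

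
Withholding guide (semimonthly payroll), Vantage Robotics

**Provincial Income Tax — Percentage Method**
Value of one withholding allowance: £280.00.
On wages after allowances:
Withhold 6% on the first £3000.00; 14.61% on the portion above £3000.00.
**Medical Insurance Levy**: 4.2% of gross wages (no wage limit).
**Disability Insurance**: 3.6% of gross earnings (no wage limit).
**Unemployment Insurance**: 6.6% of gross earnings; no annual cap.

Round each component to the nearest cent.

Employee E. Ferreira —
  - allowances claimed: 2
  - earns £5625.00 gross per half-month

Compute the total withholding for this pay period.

Provincial Income Tax: taxable = £5625.00 − 2×£280.00 = £5065.00
  £180.00 + 14.61% × (£5065.00 − £3000.00) = £180.00 + 14.61% × £2065.00 = £481.70
Medical Insurance Levy: 4.2% × £5625.00 = £236.25
Disability Insurance: 3.6% × £5625.00 = £202.50
Unemployment Insurance: 6.6% × £5625.00 = £371.25
Total: £481.70 + £236.25 + £202.50 + £371.25 = £1291.70

£1291.70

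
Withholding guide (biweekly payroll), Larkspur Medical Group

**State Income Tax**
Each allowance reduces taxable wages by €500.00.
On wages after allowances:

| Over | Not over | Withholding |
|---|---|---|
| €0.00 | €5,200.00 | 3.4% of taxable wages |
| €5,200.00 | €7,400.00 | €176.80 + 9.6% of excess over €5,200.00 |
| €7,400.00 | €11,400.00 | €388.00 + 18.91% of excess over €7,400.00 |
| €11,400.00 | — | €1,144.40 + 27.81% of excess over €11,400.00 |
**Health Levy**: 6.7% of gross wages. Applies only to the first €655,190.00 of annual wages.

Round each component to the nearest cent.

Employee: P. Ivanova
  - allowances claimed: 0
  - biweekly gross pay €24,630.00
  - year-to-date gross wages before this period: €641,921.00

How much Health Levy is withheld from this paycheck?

Health Levy: cap €655,190.00 − YTD €641,921.00 = €13,269.00 subject; 6.7% × €13,269.00 = €889.02

€889.02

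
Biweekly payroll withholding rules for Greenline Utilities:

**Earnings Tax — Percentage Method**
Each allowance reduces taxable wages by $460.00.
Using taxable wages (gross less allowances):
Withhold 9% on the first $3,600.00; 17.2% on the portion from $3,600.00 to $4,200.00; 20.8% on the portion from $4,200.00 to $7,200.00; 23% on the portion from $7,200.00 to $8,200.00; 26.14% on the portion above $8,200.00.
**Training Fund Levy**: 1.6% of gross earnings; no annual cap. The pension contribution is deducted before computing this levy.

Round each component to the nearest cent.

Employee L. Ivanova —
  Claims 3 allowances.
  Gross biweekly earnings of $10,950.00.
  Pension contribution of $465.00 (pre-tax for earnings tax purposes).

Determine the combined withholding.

Earnings Tax: taxable = $10,950.00 − $465.00 − 3×$460.00 = $9,105.00
  $1,281.20 + 26.14% × ($9,105.00 − $8,200.00) = $1,281.20 + 26.14% × $905.00 = $1,517.77
Training Fund Levy: 1.6% × $10,485.00 = $167.76
Total: $1,517.77 + $167.76 = $1,685.53

$1,685.53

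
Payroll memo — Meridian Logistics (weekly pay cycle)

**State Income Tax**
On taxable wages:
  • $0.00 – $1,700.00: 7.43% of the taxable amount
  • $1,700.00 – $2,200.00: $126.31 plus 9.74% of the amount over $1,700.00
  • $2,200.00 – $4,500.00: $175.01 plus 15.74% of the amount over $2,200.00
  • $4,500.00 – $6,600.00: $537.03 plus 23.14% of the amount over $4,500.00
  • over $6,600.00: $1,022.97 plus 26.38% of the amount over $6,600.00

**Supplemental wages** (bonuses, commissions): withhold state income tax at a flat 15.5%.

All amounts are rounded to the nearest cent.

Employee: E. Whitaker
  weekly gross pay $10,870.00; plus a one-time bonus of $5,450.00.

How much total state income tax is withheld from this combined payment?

$2,994.15

State Income Tax: taxable = $10,870.00
  $1,022.97 + 26.38% × ($10,870.00 − $6,600.00) = $1,022.97 + 26.38% × $4,270.00 = $2,149.40
Supplemental (15.5% flat on bonus): 15.5% × $5,450.00 = $844.75
Total state income tax: $2,149.40 + $844.75 = $2,994.15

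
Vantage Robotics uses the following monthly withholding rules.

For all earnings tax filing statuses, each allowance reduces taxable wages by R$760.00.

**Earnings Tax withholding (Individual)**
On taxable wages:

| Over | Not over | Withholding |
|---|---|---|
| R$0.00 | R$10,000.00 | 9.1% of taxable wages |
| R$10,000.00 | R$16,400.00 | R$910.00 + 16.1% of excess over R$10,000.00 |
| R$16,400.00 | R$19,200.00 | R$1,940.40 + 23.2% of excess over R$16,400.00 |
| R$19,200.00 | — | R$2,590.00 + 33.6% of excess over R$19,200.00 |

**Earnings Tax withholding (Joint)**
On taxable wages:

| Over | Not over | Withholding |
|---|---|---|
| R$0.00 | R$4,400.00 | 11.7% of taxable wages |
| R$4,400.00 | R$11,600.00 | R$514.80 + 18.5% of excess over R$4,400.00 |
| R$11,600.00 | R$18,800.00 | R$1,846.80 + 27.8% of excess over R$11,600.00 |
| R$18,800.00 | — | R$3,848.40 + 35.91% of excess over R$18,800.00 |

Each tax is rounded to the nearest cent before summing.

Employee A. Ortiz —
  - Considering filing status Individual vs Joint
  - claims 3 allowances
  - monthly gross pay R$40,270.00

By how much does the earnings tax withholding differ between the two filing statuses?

Earnings Tax (Individual): taxable = R$40,270.00 − 3×R$760.00 = R$37,990.00
  R$2,590.00 + 33.6% × (R$37,990.00 − R$19,200.00) = R$2,590.00 + 33.6% × R$18,790.00 = R$8,903.44
Earnings Tax (Joint): taxable = R$40,270.00 − 3×R$760.00 = R$37,990.00
  R$3,848.40 + 35.91% × (R$37,990.00 − R$18,800.00) = R$3,848.40 + 35.91% × R$19,190.00 = R$10,739.53
Difference: |R$8,903.44 − R$10,739.53| = R$1,836.09 (higher under Joint)

R$1,836.09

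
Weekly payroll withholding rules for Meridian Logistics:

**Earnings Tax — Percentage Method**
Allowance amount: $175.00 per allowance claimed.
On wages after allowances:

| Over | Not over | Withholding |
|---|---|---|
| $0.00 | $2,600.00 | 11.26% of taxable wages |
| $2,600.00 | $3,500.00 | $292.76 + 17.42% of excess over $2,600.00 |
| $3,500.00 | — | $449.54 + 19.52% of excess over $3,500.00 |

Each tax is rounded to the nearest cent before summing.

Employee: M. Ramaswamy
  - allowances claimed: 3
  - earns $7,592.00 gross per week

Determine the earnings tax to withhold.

Earnings Tax: taxable = $7,592.00 − 3×$175.00 = $7,067.00
  $449.54 + 19.52% × ($7,067.00 − $3,500.00) = $449.54 + 19.52% × $3,567.00 = $1,145.82

$1,145.82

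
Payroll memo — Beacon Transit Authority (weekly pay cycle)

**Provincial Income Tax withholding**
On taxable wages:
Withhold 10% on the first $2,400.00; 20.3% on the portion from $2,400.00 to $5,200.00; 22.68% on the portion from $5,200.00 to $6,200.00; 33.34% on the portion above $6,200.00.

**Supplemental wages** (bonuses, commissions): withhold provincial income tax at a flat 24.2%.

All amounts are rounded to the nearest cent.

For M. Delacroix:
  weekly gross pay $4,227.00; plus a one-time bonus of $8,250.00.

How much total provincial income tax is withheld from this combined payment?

$2,607.38

Provincial Income Tax: taxable = $4,227.00
  $240.00 + 20.3% × ($4,227.00 − $2,400.00) = $240.00 + 20.3% × $1,827.00 = $610.88
Supplemental (24.2% flat on bonus): 24.2% × $8,250.00 = $1,996.50
Total provincial income tax: $610.88 + $1,996.50 = $2,607.38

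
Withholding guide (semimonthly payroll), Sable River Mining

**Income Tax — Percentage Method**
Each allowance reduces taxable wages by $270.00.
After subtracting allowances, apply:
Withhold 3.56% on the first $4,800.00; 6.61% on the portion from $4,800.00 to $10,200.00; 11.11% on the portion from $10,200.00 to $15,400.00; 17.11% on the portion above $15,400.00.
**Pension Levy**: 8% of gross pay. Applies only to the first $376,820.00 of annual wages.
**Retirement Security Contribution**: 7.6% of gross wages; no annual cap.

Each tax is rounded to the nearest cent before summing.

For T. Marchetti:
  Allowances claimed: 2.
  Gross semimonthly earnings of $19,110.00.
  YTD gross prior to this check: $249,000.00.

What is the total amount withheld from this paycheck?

Income Tax: taxable = $19,110.00 − 2×$270.00 = $18,570.00
  $1,105.54 + 17.11% × ($18,570.00 − $15,400.00) = $1,105.54 + 17.11% × $3,170.00 = $1,647.93
Pension Levy: 8% × $19,110.00 = $1,528.80
Retirement Security Contribution: 7.6% × $19,110.00 = $1,452.36
Total: $1,647.93 + $1,528.80 + $1,452.36 = $4,629.09

$4,629.09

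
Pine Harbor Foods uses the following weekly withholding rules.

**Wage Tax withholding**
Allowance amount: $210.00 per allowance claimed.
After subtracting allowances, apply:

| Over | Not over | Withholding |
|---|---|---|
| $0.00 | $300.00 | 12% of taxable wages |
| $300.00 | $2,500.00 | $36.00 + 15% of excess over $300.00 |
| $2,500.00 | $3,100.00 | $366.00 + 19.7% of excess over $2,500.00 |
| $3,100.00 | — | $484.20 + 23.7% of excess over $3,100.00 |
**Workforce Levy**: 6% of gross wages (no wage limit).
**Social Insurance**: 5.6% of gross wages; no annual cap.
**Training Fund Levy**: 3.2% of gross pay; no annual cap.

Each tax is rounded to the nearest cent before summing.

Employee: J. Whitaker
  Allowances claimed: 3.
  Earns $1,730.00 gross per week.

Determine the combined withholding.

Wage Tax: taxable = $1,730.00 − 3×$210.00 = $1,100.00
  $36.00 + 15% × ($1,100.00 − $300.00) = $36.00 + 15% × $800.00 = $156.00
Workforce Levy: 6% × $1,730.00 = $103.80
Social Insurance: 5.6% × $1,730.00 = $96.88
Training Fund Levy: 3.2% × $1,730.00 = $55.36
Total: $156.00 + $103.80 + $96.88 + $55.36 = $412.04

$412.04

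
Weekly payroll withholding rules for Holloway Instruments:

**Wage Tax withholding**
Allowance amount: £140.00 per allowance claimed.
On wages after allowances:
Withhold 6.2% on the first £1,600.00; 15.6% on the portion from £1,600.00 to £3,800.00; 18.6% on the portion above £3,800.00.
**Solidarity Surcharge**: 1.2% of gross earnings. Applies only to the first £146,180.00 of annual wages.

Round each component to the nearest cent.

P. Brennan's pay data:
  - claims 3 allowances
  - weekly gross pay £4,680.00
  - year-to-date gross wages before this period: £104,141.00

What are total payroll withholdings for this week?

£584.12

Wage Tax: taxable = £4,680.00 − 3×£140.00 = £4,260.00
  £442.40 + 18.6% × (£4,260.00 − £3,800.00) = £442.40 + 18.6% × £460.00 = £527.96
Solidarity Surcharge: 1.2% × £4,680.00 = £56.16
Total: £527.96 + £56.16 = £584.12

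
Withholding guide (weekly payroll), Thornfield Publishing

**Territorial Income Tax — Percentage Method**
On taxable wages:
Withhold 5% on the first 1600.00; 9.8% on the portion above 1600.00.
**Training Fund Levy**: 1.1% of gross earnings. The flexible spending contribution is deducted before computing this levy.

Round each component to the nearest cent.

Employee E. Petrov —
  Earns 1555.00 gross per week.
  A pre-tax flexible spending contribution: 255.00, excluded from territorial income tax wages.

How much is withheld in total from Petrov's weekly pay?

Territorial Income Tax: taxable = 1555.00 − 255.00 = 1300.00
  5% × 1300.00 = 65.00
Training Fund Levy: 1.1% × 1300.00 = 14.30
Total: 65.00 + 14.30 = 79.30

79.30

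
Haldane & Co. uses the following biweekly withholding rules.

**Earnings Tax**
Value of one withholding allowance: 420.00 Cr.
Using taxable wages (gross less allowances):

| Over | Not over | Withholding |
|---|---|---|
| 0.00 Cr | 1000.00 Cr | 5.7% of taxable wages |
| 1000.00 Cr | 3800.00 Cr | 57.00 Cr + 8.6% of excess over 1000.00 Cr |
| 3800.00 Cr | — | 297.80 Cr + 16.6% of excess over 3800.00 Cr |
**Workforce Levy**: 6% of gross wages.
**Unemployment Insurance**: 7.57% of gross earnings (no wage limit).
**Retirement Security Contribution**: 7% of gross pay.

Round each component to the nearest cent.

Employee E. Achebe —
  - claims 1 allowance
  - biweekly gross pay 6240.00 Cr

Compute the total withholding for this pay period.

1916.69 Cr

Earnings Tax: taxable = 6240.00 Cr − 1×420.00 Cr = 5820.00 Cr
  297.80 Cr + 16.6% × (5820.00 Cr − 3800.00 Cr) = 297.80 Cr + 16.6% × 2020.00 Cr = 633.12 Cr
Workforce Levy: 6% × 6240.00 Cr = 374.40 Cr
Unemployment Insurance: 7.57% × 6240.00 Cr = 472.37 Cr
Retirement Security Contribution: 7% × 6240.00 Cr = 436.80 Cr
Total: 633.12 Cr + 374.40 Cr + 472.37 Cr + 436.80 Cr = 1916.69 Cr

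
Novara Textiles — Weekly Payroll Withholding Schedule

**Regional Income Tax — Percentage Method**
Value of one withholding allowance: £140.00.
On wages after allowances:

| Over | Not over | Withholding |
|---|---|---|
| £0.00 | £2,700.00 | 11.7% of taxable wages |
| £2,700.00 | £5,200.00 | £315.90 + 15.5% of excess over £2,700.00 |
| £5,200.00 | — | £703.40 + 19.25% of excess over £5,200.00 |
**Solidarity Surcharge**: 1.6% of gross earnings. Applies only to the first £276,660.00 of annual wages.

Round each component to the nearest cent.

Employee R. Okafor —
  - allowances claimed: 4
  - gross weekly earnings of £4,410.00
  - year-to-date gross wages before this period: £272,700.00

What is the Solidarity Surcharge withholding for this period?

£63.36

Solidarity Surcharge: cap £276,660.00 − YTD £272,700.00 = £3,960.00 subject; 1.6% × £3,960.00 = £63.36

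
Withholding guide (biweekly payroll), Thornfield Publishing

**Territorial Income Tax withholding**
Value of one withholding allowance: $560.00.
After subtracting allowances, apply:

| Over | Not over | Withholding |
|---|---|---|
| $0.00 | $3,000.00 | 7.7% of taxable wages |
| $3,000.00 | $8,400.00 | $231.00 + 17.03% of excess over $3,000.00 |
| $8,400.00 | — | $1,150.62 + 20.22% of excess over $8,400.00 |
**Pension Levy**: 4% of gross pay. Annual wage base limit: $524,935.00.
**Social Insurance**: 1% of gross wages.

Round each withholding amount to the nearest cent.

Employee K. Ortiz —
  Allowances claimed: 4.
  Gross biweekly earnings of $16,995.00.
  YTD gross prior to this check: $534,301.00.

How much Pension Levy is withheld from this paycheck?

Pension Levy: YTD $534,301.00 ≥ cap $524,935.00 → $0.00

$0.00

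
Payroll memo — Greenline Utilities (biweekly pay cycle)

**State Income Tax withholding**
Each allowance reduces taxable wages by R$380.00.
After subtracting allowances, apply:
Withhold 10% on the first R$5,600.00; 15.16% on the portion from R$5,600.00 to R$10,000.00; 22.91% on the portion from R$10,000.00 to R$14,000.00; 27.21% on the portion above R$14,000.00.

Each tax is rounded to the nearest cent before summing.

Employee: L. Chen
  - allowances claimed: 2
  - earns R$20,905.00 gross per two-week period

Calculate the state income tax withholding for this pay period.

R$3,815.49

State Income Tax: taxable = R$20,905.00 − 2×R$380.00 = R$20,145.00
  R$2,143.44 + 27.21% × (R$20,145.00 − R$14,000.00) = R$2,143.44 + 27.21% × R$6,145.00 = R$3,815.49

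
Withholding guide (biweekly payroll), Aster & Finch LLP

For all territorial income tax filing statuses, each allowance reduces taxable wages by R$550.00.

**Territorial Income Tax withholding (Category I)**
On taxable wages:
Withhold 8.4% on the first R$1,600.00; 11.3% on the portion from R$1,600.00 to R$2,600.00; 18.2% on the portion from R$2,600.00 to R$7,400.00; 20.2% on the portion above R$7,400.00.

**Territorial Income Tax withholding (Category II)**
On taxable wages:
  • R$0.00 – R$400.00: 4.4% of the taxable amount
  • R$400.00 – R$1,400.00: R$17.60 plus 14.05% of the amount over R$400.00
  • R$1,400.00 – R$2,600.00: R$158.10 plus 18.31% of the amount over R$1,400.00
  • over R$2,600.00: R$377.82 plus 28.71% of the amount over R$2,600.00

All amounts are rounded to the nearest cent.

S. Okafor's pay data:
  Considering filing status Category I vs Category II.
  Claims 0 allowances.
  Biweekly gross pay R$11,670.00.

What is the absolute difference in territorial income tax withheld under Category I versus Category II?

R$998.28

Territorial Income Tax (Category I): taxable = R$11,670.00
  R$1,121.00 + 20.2% × (R$11,670.00 − R$7,400.00) = R$1,121.00 + 20.2% × R$4,270.00 = R$1,983.54
Territorial Income Tax (Category II): taxable = R$11,670.00
  R$377.82 + 28.71% × (R$11,670.00 − R$2,600.00) = R$377.82 + 28.71% × R$9,070.00 = R$2,981.82
Difference: |R$1,983.54 − R$2,981.82| = R$998.28 (higher under Category II)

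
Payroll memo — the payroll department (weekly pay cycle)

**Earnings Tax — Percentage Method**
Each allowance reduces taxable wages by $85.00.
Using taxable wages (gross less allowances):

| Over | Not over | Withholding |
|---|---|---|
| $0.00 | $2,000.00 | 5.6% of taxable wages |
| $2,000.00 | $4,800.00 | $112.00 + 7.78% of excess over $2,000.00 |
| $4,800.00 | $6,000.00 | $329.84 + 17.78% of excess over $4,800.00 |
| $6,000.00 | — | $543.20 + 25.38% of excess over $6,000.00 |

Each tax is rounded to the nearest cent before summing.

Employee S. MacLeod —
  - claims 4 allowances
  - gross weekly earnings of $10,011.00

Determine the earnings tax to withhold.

Earnings Tax: taxable = $10,011.00 − 4×$85.00 = $9,671.00
  $543.20 + 25.38% × ($9,671.00 − $6,000.00) = $543.20 + 25.38% × $3,671.00 = $1,474.90

$1,474.90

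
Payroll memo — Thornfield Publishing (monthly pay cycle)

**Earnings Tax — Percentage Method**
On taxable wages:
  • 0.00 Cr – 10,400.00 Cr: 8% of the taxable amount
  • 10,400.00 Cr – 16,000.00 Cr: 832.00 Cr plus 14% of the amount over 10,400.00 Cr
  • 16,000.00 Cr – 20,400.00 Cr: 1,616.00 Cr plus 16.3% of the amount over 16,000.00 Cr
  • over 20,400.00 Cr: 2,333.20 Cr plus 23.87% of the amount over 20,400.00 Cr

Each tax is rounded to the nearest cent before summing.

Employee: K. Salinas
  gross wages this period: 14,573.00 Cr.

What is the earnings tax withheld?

Earnings Tax: taxable = 14,573.00 Cr
  832.00 Cr + 14% × (14,573.00 Cr − 10,400.00 Cr) = 832.00 Cr + 14% × 4,173.00 Cr = 1,416.22 Cr

1,416.22 Cr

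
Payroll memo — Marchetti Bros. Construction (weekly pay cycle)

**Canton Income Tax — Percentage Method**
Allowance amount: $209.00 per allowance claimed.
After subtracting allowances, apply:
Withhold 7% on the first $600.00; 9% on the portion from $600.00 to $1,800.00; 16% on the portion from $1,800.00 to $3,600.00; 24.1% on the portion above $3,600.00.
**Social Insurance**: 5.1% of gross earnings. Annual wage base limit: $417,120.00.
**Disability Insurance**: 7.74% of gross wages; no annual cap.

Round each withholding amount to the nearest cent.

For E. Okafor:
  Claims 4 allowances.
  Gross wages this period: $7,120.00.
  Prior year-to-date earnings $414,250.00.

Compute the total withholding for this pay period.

Canton Income Tax: taxable = $7,120.00 − 4×$209.00 = $6,284.00
  $438.00 + 24.1% × ($6,284.00 − $3,600.00) = $438.00 + 24.1% × $2,684.00 = $1,084.84
Social Insurance: cap $417,120.00 − YTD $414,250.00 = $2,870.00 subject; 5.1% × $2,870.00 = $146.37
Disability Insurance: 7.74% × $7,120.00 = $551.09
Total: $1,084.84 + $146.37 + $551.09 = $1,782.30

$1,782.30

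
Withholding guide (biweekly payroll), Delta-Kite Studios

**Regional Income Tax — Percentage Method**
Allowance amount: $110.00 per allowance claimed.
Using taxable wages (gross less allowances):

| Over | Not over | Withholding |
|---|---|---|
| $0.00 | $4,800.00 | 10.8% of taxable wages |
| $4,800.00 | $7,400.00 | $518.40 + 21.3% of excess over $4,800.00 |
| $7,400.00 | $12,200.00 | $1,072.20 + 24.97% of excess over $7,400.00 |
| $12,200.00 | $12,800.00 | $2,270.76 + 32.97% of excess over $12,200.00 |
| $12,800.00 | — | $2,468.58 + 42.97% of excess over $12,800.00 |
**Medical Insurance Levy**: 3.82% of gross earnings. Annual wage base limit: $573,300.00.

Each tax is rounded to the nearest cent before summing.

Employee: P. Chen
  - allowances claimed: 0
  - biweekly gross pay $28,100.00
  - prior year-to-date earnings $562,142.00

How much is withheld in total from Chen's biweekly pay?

$9,469.23

Regional Income Tax: taxable = $28,100.00
  $2,468.58 + 42.97% × ($28,100.00 − $12,800.00) = $2,468.58 + 42.97% × $15,300.00 = $9,042.99
Medical Insurance Levy: cap $573,300.00 − YTD $562,142.00 = $11,158.00 subject; 3.82% × $11,158.00 = $426.24
Total: $9,042.99 + $426.24 = $9,469.23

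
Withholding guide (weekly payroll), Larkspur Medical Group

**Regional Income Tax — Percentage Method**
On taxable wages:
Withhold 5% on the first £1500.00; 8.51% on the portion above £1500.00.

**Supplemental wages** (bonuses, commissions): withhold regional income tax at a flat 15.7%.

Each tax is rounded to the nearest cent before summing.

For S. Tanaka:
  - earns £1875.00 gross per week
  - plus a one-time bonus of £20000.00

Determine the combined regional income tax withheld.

£3246.91

Regional Income Tax: taxable = £1875.00
  £75.00 + 8.51% × (£1875.00 − £1500.00) = £75.00 + 8.51% × £375.00 = £106.91
Supplemental (15.7% flat on bonus): 15.7% × £20000.00 = £3140.00
Total regional income tax: £106.91 + £3140.00 = £3246.91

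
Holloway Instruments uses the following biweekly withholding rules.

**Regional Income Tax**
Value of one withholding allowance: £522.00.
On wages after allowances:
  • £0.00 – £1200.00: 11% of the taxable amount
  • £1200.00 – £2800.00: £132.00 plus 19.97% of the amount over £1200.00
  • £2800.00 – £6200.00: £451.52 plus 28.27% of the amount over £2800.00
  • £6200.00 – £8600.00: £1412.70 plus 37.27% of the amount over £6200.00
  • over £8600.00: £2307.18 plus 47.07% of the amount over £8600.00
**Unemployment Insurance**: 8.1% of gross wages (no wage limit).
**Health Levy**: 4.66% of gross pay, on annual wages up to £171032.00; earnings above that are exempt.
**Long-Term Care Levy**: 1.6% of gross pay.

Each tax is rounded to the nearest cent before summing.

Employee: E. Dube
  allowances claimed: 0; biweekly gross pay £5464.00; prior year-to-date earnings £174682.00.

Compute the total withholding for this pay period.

Regional Income Tax: taxable = £5464.00
  £451.52 + 28.27% × (£5464.00 − £2800.00) = £451.52 + 28.27% × £2664.00 = £1204.63
Unemployment Insurance: 8.1% × £5464.00 = £442.58
Health Levy: YTD £174682.00 ≥ cap £171032.00 → £0.00
Long-Term Care Levy: 1.6% × £5464.00 = £87.42
Total: £1204.63 + £442.58 + £0.00 + £87.42 = £1734.63

£1734.63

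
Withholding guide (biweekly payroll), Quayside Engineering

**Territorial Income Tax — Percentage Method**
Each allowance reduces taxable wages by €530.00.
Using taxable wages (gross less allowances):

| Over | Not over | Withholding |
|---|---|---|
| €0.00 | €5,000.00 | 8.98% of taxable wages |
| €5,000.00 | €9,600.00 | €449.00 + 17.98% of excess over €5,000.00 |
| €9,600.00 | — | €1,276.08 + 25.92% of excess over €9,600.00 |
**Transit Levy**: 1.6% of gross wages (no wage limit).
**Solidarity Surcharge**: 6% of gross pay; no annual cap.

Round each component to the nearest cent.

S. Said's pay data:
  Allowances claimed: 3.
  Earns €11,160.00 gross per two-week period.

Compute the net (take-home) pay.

Territorial Income Tax: taxable = €11,160.00 − 3×€530.00 = €9,570.00
  €449.00 + 17.98% × (€9,570.00 − €5,000.00) = €449.00 + 17.98% × €4,570.00 = €1,270.69
Transit Levy: 1.6% × €11,160.00 = €178.56
Solidarity Surcharge: 6% × €11,160.00 = €669.60
Total withheld: €1,270.69 + €178.56 + €669.60 = €2,118.85
Net pay: €11,160.00 − €2,118.85 = €9,041.15

€9,041.15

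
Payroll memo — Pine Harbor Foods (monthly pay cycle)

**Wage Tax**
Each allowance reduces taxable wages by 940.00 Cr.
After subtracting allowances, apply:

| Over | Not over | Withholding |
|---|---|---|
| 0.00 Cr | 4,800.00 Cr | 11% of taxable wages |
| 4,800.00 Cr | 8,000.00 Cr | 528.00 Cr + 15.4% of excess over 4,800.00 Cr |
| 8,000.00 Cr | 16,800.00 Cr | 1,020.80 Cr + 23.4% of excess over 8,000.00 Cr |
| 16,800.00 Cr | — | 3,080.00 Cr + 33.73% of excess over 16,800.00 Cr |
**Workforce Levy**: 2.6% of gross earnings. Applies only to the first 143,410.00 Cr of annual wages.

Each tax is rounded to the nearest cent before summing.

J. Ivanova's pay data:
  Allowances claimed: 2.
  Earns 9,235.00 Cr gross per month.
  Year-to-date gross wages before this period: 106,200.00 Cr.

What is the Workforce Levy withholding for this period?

240.11 Cr

Workforce Levy: 2.6% × 9,235.00 Cr = 240.11 Cr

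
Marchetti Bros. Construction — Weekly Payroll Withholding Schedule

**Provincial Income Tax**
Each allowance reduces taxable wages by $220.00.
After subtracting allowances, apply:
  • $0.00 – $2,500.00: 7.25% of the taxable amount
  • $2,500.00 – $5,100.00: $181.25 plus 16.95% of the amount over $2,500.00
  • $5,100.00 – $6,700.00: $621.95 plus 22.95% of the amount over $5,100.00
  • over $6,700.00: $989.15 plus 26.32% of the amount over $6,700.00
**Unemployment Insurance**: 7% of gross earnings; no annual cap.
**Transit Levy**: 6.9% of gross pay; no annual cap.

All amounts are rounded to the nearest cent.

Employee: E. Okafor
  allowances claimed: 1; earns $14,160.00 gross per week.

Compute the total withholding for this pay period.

$4,862.96

Provincial Income Tax: taxable = $14,160.00 − 1×$220.00 = $13,940.00
  $989.15 + 26.32% × ($13,940.00 − $6,700.00) = $989.15 + 26.32% × $7,240.00 = $2,894.72
Unemployment Insurance: 7% × $14,160.00 = $991.20
Transit Levy: 6.9% × $14,160.00 = $977.04
Total: $2,894.72 + $991.20 + $977.04 = $4,862.96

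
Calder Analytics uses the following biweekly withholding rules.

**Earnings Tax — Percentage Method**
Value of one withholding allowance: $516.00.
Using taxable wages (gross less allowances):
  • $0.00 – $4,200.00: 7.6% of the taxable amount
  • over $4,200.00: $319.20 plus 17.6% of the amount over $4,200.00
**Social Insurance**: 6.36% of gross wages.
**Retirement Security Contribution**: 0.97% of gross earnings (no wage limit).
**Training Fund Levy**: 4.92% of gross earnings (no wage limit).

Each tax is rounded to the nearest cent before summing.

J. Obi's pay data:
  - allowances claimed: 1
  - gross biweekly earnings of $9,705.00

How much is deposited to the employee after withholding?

$7,318.87

Earnings Tax: taxable = $9,705.00 − 1×$516.00 = $9,189.00
  $319.20 + 17.6% × ($9,189.00 − $4,200.00) = $319.20 + 17.6% × $4,989.00 = $1,197.26
Social Insurance: 6.36% × $9,705.00 = $617.24
Retirement Security Contribution: 0.97% × $9,705.00 = $94.14
Training Fund Levy: 4.92% × $9,705.00 = $477.49
Total withheld: $1,197.26 + $617.24 + $94.14 + $477.49 = $2,386.13
Net pay: $9,705.00 − $2,386.13 = $7,318.87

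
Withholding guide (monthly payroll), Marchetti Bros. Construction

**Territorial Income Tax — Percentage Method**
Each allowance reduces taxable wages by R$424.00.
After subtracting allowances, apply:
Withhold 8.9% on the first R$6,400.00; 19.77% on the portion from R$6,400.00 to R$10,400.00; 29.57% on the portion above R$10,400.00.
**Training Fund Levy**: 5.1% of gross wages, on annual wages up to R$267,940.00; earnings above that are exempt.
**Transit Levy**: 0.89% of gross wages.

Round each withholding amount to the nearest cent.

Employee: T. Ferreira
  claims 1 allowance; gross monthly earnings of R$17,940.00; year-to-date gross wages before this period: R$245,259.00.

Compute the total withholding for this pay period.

Territorial Income Tax: taxable = R$17,940.00 − 1×R$424.00 = R$17,516.00
  R$1,360.40 + 29.57% × (R$17,516.00 − R$10,400.00) = R$1,360.40 + 29.57% × R$7,116.00 = R$3,464.60
Training Fund Levy: 5.1% × R$17,940.00 = R$914.94
Transit Levy: 0.89% × R$17,940.00 = R$159.67
Total: R$3,464.60 + R$914.94 + R$159.67 = R$4,539.21

R$4,539.21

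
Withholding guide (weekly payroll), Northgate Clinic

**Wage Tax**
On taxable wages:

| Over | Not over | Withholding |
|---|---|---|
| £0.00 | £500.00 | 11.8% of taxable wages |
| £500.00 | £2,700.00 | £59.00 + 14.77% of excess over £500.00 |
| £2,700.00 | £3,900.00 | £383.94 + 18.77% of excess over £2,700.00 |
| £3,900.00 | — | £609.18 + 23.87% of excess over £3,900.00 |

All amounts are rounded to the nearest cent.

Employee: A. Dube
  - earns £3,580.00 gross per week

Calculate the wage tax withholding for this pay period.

Wage Tax: taxable = £3,580.00
  £383.94 + 18.77% × (£3,580.00 − £2,700.00) = £383.94 + 18.77% × £880.00 = £549.12

£549.12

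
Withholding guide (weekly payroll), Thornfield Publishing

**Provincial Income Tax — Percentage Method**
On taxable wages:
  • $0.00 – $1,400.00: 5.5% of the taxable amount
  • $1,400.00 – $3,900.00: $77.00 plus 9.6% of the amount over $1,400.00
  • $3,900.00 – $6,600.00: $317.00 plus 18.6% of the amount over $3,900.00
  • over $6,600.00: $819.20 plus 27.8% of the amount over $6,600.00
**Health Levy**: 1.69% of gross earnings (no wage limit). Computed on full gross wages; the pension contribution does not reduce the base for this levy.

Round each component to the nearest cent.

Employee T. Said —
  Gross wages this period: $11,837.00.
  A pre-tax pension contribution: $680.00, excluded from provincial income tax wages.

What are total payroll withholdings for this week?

$2,286.10

Provincial Income Tax: taxable = $11,837.00 − $680.00 = $11,157.00
  $819.20 + 27.8% × ($11,157.00 − $6,600.00) = $819.20 + 27.8% × $4,557.00 = $2,086.05
Health Levy: 1.69% × $11,837.00 = $200.05
Total: $2,086.05 + $200.05 = $2,286.10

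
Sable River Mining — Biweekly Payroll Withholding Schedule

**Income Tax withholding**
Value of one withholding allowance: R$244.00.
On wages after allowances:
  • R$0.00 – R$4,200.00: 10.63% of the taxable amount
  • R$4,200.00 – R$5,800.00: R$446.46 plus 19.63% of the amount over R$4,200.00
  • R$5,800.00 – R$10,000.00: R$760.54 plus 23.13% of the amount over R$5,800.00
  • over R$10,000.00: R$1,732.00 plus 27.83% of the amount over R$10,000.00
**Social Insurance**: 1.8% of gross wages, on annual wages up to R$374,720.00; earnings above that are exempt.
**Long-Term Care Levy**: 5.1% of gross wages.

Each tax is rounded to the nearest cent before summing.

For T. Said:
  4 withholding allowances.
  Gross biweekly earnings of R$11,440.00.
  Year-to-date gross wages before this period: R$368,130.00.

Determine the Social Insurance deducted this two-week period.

Social Insurance: cap R$374,720.00 − YTD R$368,130.00 = R$6,590.00 subject; 1.8% × R$6,590.00 = R$118.62

R$118.62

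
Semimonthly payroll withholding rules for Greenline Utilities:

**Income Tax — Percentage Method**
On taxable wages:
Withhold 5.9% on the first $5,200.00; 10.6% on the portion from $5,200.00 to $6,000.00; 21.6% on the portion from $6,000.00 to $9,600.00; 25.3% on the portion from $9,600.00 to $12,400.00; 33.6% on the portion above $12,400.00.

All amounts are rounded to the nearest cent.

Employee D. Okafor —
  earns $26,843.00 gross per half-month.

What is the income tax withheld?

$6,730.45

Income Tax: taxable = $26,843.00
  $1,877.60 + 33.6% × ($26,843.00 − $12,400.00) = $1,877.60 + 33.6% × $14,443.00 = $6,730.45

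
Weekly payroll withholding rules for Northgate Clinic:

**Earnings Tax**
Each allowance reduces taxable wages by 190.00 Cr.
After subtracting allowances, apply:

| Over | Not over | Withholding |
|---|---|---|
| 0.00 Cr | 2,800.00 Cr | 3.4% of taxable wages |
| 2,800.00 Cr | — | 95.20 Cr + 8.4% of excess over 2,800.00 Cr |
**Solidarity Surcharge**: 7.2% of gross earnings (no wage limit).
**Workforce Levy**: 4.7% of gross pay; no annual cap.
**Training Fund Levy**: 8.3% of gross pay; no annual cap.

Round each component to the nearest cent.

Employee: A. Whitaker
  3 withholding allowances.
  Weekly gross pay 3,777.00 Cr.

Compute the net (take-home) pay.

Earnings Tax: taxable = 3,777.00 Cr − 3×190.00 Cr = 3,207.00 Cr
  95.20 Cr + 8.4% × (3,207.00 Cr − 2,800.00 Cr) = 95.20 Cr + 8.4% × 407.00 Cr = 129.39 Cr
Solidarity Surcharge: 7.2% × 3,777.00 Cr = 271.94 Cr
Workforce Levy: 4.7% × 3,777.00 Cr = 177.52 Cr
Training Fund Levy: 8.3% × 3,777.00 Cr = 313.49 Cr
Total withheld: 129.39 Cr + 271.94 Cr + 177.52 Cr + 313.49 Cr = 892.34 Cr
Net pay: 3,777.00 Cr − 892.34 Cr = 2,884.66 Cr

2,884.66 Cr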